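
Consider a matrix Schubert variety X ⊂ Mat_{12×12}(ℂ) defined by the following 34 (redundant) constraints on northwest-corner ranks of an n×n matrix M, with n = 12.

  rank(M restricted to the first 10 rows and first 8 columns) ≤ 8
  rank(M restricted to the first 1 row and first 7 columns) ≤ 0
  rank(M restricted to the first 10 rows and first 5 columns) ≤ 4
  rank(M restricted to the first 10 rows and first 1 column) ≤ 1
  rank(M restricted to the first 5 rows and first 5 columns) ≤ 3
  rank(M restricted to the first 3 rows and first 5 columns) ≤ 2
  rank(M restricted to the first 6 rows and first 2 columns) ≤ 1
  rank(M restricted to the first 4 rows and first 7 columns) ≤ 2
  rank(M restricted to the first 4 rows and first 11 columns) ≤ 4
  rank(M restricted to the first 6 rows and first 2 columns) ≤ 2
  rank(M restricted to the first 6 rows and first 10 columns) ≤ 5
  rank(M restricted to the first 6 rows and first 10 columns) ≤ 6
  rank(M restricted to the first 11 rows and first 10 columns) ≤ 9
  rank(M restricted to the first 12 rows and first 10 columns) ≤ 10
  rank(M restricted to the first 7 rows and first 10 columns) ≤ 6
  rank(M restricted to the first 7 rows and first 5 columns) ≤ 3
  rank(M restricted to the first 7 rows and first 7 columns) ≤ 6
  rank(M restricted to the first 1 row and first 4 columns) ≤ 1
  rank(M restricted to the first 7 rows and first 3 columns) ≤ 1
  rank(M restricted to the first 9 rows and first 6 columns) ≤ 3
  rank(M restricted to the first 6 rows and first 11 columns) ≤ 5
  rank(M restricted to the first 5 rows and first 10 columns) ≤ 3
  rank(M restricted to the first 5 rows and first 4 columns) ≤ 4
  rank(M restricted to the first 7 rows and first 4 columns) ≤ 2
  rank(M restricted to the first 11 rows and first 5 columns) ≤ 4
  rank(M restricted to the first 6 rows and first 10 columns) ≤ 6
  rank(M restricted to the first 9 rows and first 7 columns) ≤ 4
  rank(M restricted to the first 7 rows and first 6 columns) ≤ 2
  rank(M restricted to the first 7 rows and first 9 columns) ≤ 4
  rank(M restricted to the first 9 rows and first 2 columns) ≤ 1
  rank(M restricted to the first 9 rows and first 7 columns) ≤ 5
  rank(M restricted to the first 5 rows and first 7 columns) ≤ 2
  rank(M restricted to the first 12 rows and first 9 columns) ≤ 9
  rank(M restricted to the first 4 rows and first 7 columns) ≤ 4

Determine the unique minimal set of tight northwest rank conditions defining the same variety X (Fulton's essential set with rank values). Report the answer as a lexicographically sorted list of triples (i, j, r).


Reconstructing r_w from the 34 given conditions:

  0 | 0 | 0 | 0 | 0 | 0 | 0 | 1 | 1 | 1 | 1 | 1
  1 | 1 | 1 | 1 | 1 | 1 | 1 | 2 | 2 | 2 | 2 | 2
  1 | 1 | 1 | 2 | 2 | 2 | 2 | 3 | 3 | 3 | 3 | 3
  1 | 1 | 1 | 2 | 2 | 2 | 2 | 3 | 3 | 3 | 4 | 4
  1 | 1 | 1 | 2 | 2 | 2 | 2 | 3 | 3 | 3 | 4 | 5
  1 | 1 | 1 | 2 | 2 | 2 | 3 | 4 | 4 | 4 | 5 | 6
  1 | 1 | 1 | 2 | 2 | 2 | 3 | 4 | 4 | 5 | 6 | 7
  1 | 1 | 2 | 3 | 3 | 3 | 4 | 5 | 5 | 6 | 7 | 8
  1 | 1 | 2 | 3 | 3 | 3 | 4 | 5 | 6 | 7 | 8 | 9
  1 | 2 | 3 | 4 | 4 | 4 | 5 | 6 | 7 | 8 | 9 | 10
  1 | 2 | 3 | 4 | 4 | 5 | 6 | 7 | 8 | 9 | 10 | 11
  1 | 2 | 3 | 4 | 5 | 6 | 7 | 8 | 9 | 10 | 11 | 12

giving w = (8, 1, 4, 11, 12, 7, 10, 3, 9, 2, 6, 5) via Δ²R.

D(w) has 37 cells with 9 SE-corners; essential set:

[(1, 7, 0), (5, 7, 2), (5, 10, 3), (7, 3, 1), (7, 6, 2), (7, 9, 4), (9, 2, 1), (9, 6, 3), (11, 5, 4)]


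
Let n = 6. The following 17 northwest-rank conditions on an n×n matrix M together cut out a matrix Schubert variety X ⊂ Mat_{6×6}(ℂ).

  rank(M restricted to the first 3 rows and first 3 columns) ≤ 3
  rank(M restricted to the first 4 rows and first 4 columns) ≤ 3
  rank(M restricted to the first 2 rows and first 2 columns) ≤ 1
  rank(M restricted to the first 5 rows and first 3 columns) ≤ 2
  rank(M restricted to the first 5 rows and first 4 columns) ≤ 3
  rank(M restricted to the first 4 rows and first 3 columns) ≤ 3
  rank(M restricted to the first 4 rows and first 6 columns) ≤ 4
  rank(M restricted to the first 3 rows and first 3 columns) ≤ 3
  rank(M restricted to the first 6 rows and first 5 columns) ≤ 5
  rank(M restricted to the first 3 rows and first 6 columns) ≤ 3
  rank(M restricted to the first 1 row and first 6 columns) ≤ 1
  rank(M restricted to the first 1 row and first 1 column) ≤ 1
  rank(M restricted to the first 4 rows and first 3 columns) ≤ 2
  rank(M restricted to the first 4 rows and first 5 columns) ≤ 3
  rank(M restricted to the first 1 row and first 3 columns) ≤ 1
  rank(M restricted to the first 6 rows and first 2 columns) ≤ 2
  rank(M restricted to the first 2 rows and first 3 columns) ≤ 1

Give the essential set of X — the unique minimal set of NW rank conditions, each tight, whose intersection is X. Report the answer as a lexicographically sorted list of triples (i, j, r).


Rank table r_w(6×6) implied by the 17 constraints:

  1 | 1 | 1 | 1 | 1 | 1
  1 | 1 | 1 | 2 | 2 | 2
  1 | 2 | 2 | 3 | 3 | 3
  1 | 2 | 2 | 3 | 3 | 4
  1 | 2 | 2 | 3 | 4 | 5
  1 | 2 | 3 | 4 | 5 | 6

giving w = (1, 4, 2, 6, 5, 3) via Δ²R.

D(w) has 5 cells with 3 SE-corners; essential set:

[(2, 3, 1), (4, 5, 3), (5, 3, 2)]


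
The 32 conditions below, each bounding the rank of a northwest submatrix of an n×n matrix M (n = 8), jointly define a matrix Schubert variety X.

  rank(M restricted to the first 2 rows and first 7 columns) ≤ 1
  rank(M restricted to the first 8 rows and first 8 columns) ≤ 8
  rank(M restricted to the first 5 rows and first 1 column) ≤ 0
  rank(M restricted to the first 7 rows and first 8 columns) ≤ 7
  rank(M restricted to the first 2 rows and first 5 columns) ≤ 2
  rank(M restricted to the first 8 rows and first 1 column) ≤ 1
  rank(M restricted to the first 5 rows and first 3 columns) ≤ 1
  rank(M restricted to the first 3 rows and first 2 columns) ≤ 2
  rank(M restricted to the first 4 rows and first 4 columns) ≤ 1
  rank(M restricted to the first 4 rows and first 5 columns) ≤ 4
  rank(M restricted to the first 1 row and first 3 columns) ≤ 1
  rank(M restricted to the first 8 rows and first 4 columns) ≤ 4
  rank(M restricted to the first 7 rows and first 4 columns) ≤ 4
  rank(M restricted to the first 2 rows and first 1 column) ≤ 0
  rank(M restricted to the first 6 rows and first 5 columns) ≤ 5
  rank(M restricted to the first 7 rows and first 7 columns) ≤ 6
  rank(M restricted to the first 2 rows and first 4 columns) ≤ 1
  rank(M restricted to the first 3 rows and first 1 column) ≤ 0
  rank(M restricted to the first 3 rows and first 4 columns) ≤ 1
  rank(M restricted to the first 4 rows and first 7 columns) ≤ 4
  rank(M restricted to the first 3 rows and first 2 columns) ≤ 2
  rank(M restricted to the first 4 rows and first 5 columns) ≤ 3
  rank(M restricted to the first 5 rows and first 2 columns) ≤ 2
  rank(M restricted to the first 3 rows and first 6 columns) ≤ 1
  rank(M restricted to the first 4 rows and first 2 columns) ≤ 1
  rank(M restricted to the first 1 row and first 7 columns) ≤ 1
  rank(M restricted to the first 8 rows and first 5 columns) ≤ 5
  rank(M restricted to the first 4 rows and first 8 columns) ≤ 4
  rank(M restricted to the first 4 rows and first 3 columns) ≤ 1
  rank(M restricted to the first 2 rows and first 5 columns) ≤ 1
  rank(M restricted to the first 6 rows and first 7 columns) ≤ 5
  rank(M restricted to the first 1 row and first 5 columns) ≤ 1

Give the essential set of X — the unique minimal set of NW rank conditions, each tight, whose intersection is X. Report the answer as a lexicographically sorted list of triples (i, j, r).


Reconstructing r_w from the 32 given conditions:

  0  1  1  1  1  1  1  1
  0  1  1  1  1  1  1  2
  0  1  1  1  1  1  2  3
  0  1  1  1  2  2  3  4
  0  1  1  2  3  3  4  5
  1  2  2  3  4  4  5  6
  1  2  3  4  5  5  6  7
  1  2  3  4  5  6  7  8

the unique w with this rank table is (2, 8, 7, 5, 4, 1, 3, 6).

Fulton essential set (5 of the 17 Rothe cells):

[(2, 7, 1), (3, 6, 1), (4, 4, 1), (5, 1, 0), (5, 3, 1)]


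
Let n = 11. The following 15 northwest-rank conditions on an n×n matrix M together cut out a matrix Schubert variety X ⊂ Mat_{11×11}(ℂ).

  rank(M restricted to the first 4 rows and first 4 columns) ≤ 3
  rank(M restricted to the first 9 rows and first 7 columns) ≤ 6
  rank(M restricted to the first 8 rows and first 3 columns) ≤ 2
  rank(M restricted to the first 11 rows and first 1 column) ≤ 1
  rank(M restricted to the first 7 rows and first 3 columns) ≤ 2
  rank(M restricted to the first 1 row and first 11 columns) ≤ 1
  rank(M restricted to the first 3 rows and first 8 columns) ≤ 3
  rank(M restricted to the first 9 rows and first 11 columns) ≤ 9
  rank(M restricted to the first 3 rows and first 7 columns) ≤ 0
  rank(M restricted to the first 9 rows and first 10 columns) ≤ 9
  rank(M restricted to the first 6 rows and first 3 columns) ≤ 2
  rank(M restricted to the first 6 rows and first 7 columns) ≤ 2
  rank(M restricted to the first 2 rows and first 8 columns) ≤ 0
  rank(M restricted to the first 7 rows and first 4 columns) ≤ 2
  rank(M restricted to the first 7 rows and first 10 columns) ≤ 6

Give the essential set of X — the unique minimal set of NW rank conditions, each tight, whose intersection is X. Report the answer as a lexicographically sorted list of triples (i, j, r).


Reconstructing r_w from the 15 given conditions:

  0 0 0 0 0 0 0 0 1 1 1
  0 0 0 0 0 0 0 0 1 2 2
  0 0 0 0 0 0 0 1 2 3 3
  1 1 1 1 1 1 1 2 3 4 4
  1 2 2 2 2 2 2 3 4 5 5
  1 2 2 2 2 2 2 3 4 5 6
  1 2 2 2 3 3 3 4 5 6 7
  1 2 2 3 4 4 4 5 6 7 8
  1 2 3 4 5 5 5 6 7 8 9
  1 2 3 4 5 6 6 7 8 9 10
  1 2 3 4 5 6 7 8 9 10 11

giving w = (9, 10, 8, 1, 2, 11, 5, 4, 3, 6, 7) via Δ²R.

D(w) has 31 cells with 5 SE-corners; essential set:

[(2, 8, 0), (3, 7, 0), (6, 7, 2), (7, 4, 2), (8, 3, 2)]


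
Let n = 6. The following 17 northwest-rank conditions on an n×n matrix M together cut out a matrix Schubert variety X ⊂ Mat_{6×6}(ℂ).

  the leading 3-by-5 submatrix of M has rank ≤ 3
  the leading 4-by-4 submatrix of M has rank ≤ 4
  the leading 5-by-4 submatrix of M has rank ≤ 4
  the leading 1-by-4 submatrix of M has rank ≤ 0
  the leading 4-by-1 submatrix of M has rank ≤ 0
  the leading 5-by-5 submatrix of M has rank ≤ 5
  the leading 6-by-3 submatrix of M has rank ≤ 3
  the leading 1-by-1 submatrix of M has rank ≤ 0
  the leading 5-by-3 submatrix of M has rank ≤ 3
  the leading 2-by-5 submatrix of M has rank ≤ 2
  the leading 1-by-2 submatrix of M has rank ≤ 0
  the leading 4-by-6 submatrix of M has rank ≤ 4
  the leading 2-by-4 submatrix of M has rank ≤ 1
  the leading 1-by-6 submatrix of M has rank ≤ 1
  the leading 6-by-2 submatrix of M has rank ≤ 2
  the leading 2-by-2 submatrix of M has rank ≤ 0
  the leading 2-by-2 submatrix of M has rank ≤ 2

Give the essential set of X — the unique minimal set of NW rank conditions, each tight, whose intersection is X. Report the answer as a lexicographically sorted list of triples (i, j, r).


Reconstructing r_w from the 17 given conditions:

  i=1: 0, 0, 0, 0, 1, 1
  i=2: 0, 0, 1, 1, 2, 2
  i=3: 0, 1, 2, 2, 3, 3
  i=4: 0, 1, 2, 3, 4, 4
  i=5: 1, 2, 3, 4, 5, 5
  i=6: 1, 2, 3, 4, 5, 6

hence w(1..6) = (5, 3, 2, 4, 1, 6).

ℓ(w)=8; the 3 essential cells (i,j,r):

[(1, 4, 0), (2, 2, 0), (4, 1, 0)]


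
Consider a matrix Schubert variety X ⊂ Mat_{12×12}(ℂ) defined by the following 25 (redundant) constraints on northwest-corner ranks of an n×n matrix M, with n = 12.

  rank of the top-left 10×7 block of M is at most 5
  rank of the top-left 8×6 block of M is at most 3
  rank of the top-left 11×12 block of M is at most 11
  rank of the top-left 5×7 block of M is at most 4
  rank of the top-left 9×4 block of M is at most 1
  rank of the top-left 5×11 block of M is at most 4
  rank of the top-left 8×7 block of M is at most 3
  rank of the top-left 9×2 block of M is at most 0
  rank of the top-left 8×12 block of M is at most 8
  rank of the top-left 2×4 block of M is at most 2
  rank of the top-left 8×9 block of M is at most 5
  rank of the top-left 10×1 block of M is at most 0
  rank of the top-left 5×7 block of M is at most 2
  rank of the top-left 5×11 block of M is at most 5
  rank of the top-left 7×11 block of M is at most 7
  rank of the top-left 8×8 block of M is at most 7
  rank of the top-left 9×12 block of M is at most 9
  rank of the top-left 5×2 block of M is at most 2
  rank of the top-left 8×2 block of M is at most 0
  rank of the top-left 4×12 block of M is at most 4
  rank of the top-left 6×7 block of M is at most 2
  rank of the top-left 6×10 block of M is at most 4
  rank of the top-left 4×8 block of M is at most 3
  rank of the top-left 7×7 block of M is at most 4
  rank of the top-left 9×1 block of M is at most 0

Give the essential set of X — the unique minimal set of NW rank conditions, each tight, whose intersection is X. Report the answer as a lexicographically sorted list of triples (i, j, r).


Computing R[i][j] = min implied NW-rank bound (n=12, 25 conditions):

  row 1: 0 0 1 1 1 1 1 1 1 1 1 1
  row 2: 0 0 1 1 2 2 2 2 2 2 2 2
  row 3: 0 0 1 1 2 2 2 3 3 3 3 3
  row 4: 0 0 1 1 2 2 2 3 4 4 4 4
  row 5: 0 0 1 1 2 2 2 3 4 4 4 5
  row 6: 0 0 1 1 2 2 2 3 4 4 5 6
  row 7: 0 0 1 1 2 3 3 4 5 5 6 7
  row 8: 0 0 1 1 2 3 3 4 5 6 7 8
  row 9: 0 0 1 1 2 3 4 5 6 7 8 9
  row 10: 0 1 2 2 3 4 5 6 7 8 9 10
  row 11: 1 2 3 3 4 5 6 7 8 9 10 11
  row 12: 1 2 3 4 5 6 7 8 9 10 11 12

reading off 1-entries of Δ²R: w = (3, 5, 8, 9, 12, 11, 6, 10, 7, 2, 1, 4).

D(w) has 39 cells with 7 SE-corners; essential set:

[(5, 11, 4), (6, 7, 2), (6, 10, 4), (8, 7, 3), (9, 2, 0), (9, 4, 1), (10, 1, 0)]


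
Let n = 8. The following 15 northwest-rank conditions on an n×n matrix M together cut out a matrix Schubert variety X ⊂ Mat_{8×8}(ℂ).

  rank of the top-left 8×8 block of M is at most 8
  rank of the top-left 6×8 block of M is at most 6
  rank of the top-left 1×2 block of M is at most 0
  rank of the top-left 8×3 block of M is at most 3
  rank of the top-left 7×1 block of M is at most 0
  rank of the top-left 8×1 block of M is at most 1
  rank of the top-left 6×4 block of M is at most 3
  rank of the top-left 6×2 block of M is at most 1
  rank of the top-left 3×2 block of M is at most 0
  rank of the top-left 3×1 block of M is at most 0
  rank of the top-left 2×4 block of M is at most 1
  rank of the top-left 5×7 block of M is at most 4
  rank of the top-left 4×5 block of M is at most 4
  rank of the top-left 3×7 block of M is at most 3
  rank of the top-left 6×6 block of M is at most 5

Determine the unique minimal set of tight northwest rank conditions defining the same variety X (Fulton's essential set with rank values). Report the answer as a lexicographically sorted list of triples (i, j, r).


Propagating the 15 rank bounds to every northwest block:

  row 1: 0 | 0 | 1 | 1 | 1 | 1 | 1 | 1
  row 2: 0 | 0 | 1 | 1 | 2 | 2 | 2 | 2
  row 3: 0 | 0 | 1 | 2 | 3 | 3 | 3 | 3
  row 4: 0 | 1 | 2 | 3 | 4 | 4 | 4 | 4
  row 5: 0 | 1 | 2 | 3 | 4 | 4 | 4 | 5
  row 6: 0 | 1 | 2 | 3 | 4 | 5 | 5 | 6
  row 7: 0 | 1 | 2 | 3 | 4 | 5 | 6 | 7
  row 8: 1 | 2 | 3 | 4 | 5 | 6 | 7 | 8

second differences of R give the permutation w = (3, 5, 4, 2, 8, 6, 7, 1).

Fulton essential set (4 of the 13 Rothe cells):

[(2, 4, 1), (3, 2, 0), (5, 7, 4), (7, 1, 0)]


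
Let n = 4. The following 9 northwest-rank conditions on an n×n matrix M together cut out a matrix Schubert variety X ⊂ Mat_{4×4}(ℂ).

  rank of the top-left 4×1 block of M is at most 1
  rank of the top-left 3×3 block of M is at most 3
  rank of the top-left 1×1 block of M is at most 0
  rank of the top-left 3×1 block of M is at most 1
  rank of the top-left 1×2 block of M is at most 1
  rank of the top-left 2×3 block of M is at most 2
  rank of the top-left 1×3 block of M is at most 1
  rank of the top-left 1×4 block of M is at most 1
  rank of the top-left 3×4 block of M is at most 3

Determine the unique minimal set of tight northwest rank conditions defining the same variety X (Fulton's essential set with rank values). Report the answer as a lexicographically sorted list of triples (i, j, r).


Propagating the 9 rank bounds to every northwest block:

  row 1: 0, 1, 1, 1
  row 2: 1, 2, 2, 2
  row 3: 1, 2, 3, 3
  row 4: 1, 2, 3, 4

second differences of R give the permutation w = (2, 1, 3, 4).

|D(w)|=1, |Ess(w)|=1:

[(1, 1, 0)]


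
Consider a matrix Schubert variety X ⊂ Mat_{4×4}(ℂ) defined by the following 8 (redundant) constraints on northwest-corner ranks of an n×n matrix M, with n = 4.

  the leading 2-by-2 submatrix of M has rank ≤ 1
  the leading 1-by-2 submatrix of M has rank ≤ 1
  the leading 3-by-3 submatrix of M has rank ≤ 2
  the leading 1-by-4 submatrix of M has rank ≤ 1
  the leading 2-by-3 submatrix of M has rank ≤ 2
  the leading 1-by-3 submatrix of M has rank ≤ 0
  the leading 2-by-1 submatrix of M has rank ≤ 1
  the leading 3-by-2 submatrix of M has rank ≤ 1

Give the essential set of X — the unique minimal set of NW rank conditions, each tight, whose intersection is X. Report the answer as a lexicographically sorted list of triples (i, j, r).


The tightest implied rank at each (i,j), from the 8 conditions:

  0  0  0  1
  1  1  1  2
  1  1  2  3
  1  2  3  4

hence w(1..4) = (4, 1, 3, 2).

|D(w)|=4, |Ess(w)|=2:

[(1, 3, 0), (3, 2, 1)]


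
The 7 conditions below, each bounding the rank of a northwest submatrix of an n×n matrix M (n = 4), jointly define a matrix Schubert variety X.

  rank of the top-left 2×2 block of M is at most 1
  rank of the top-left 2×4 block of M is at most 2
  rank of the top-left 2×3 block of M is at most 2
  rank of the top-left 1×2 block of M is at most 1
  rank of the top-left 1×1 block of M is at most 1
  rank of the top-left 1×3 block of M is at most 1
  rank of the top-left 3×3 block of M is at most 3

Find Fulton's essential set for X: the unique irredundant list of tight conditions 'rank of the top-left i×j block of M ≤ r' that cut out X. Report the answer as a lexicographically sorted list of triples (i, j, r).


Propagating the 7 rank bounds to every northwest block:

  row 1: 1, 1, 1, 1
  row 2: 1, 1, 2, 2
  row 3: 1, 2, 3, 3
  row 4: 1, 2, 3, 4

so w = (1, 3, 2, 4).

|D(w)|=1, |Ess(w)|=1:

[(2, 2, 1)]


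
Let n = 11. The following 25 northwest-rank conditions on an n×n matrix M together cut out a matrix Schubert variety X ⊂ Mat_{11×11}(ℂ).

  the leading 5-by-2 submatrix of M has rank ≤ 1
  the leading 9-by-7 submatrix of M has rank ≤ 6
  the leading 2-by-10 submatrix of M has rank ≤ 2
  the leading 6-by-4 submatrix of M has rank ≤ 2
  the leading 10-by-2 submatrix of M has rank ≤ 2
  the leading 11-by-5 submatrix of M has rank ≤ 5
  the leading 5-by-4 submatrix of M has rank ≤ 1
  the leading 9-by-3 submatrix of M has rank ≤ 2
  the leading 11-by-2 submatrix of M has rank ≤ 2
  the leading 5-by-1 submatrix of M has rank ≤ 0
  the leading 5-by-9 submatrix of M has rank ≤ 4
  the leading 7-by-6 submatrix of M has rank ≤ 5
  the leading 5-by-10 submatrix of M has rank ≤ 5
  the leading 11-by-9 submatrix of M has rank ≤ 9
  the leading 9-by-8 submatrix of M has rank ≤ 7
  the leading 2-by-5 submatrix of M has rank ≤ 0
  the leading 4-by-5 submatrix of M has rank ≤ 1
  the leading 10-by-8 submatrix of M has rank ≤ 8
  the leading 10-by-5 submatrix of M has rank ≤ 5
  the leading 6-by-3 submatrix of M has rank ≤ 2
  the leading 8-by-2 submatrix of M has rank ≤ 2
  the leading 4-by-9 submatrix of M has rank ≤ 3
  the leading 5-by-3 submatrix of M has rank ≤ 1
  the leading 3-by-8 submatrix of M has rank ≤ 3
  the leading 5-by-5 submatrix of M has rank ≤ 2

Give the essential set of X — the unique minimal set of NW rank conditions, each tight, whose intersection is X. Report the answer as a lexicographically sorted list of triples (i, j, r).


Propagating the 25 rank bounds to every northwest block:

  R[1]: 0 0 0 0 0 1 1 1 1 1 1
  R[2]: 0 0 0 0 0 1 2 2 2 2 2
  R[3]: 0 1 1 1 1 2 3 3 3 3 3
  R[4]: 0 1 1 1 1 2 3 3 3 4 4
  R[5]: 0 1 1 1 2 3 4 4 4 5 5
  R[6]: 1 2 2 2 3 4 5 5 5 6 6
  R[7]: 1 2 2 3 4 5 6 6 6 7 7
  R[8]: 1 2 2 3 4 5 6 7 7 8 8
  R[9]: 1 2 2 3 4 5 6 7 8 9 9
  R[10]: 1 2 3 4 5 6 7 8 9 10 10
  R[11]: 1 2 3 4 5 6 7 8 9 10 11

reading off 1-entries of Δ²R: w = (6, 7, 2, 10, 5, 1, 4, 8, 9, 3, 11).

Fulton essential set (6 of the 23 Rothe cells):

[(2, 5, 0), (4, 5, 1), (4, 9, 3), (5, 1, 0), (5, 4, 1), (9, 3, 2)]


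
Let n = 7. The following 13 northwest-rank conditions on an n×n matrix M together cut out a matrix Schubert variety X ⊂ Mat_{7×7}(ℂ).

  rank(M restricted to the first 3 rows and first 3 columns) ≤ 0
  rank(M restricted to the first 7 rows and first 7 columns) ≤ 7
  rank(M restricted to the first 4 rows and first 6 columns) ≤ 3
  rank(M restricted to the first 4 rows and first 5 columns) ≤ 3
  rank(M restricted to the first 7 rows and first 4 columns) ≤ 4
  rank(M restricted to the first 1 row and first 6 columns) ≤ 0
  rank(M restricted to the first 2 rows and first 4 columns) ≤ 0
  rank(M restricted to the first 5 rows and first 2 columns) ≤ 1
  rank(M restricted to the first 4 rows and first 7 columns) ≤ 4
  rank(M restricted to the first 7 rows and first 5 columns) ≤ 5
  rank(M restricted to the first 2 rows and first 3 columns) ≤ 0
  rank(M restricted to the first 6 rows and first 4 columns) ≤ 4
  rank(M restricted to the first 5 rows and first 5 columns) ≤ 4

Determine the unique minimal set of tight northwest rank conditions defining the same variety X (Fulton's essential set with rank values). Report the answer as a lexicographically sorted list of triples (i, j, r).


Computing R[i][j] = min implied NW-rank bound (n=7, 13 conditions):

  0  0  0  0  0  0  1
  0  0  0  0  1  1  2
  0  0  0  1  2  2  3
  1  1  1  2  3  3  4
  1  1  2  3  4  4  5
  1  2  3  4  5  5  6
  1  2  3  4  5  6  7

reading off 1-entries of Δ²R: w = (7, 5, 4, 1, 3, 2, 6).

4 SE-corners of the 14-cell Rothe diagram give Ess(w):

[(1, 6, 0), (2, 4, 0), (3, 3, 0), (5, 2, 1)]


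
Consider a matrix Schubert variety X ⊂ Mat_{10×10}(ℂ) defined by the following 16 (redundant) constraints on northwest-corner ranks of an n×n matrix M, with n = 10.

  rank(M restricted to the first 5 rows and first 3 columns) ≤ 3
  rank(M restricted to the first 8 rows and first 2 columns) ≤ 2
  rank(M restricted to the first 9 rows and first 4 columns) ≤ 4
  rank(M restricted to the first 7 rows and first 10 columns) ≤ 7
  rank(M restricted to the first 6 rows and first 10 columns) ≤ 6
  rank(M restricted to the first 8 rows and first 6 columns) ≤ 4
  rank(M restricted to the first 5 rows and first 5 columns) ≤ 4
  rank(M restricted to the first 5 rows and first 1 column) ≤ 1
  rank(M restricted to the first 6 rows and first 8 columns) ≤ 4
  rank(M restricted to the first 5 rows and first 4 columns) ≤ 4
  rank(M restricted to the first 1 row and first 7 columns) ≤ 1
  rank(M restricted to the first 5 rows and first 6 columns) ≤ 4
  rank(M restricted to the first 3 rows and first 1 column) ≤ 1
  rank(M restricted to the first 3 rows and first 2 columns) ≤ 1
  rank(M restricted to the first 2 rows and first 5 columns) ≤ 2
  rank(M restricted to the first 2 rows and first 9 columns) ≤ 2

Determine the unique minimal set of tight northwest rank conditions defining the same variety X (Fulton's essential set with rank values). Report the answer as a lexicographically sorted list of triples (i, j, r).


Recovering R(i,j) via the rank-extension bound from the 16 conditions:

  row 1: 1 1 1 1 1 1 1 1 1 1
  row 2: 1 1 2 2 2 2 2 2 2 2
  row 3: 1 1 2 3 3 3 3 3 3 3
  row 4: 1 2 3 4 4 4 4 4 4 4
  row 5: 1 2 3 4 4 4 4 4 5 5
  row 6: 1 2 3 4 4 4 4 4 5 6
  row 7: 1 2 3 4 4 4 5 5 6 7
  row 8: 1 2 3 4 4 4 5 6 7 8
  row 9: 1 2 3 4 5 5 6 7 8 9
  row 10: 1 2 3 4 5 6 7 8 9 10

so w = (1, 3, 4, 2, 9, 10, 7, 8, 5, 6).

D(w) has 14 cells with 3 SE-corners; essential set:

[(3, 2, 1), (6, 8, 4), (8, 6, 4)]


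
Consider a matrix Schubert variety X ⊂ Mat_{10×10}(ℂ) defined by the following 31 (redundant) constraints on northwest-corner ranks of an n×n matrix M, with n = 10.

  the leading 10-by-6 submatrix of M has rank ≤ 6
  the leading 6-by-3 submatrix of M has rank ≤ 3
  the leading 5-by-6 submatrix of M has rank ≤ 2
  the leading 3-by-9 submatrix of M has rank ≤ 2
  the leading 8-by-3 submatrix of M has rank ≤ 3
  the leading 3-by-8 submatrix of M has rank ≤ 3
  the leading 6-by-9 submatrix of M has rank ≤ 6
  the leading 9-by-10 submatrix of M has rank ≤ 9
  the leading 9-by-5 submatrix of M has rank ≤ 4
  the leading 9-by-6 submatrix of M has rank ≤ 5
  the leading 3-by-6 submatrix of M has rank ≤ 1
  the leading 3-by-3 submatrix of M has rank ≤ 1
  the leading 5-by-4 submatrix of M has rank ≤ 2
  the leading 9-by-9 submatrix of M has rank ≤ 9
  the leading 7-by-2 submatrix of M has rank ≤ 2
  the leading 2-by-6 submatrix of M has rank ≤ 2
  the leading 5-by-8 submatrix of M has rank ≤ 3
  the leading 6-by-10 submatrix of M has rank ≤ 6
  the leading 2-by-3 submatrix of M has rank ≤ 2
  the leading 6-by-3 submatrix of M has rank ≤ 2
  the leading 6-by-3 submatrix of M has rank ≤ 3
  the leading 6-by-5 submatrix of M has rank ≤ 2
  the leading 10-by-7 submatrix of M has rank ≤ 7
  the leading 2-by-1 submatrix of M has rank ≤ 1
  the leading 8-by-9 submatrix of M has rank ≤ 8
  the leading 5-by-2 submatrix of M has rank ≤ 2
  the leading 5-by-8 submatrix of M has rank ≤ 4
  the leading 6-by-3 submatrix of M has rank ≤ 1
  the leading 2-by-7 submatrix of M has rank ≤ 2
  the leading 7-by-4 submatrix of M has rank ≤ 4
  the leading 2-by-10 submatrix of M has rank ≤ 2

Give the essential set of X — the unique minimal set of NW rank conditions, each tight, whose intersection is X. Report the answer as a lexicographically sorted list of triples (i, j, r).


Reconstructing r_w from the 31 given conditions:

  i=1: 1, 1, 1, 1, 1, 1, 1, 1, 1, 1
  i=2: 1, 1, 1, 1, 1, 1, 2, 2, 2, 2
  i=3: 1, 1, 1, 1, 1, 1, 2, 2, 2, 3
  i=4: 1, 1, 1, 2, 2, 2, 3, 3, 3, 4
  i=5: 1, 1, 1, 2, 2, 2, 3, 3, 4, 5
  i=6: 1, 1, 1, 2, 2, 3, 4, 4, 5, 6
  i=7: 1, 2, 2, 3, 3, 4, 5, 5, 6, 7
  i=8: 1, 2, 3, 4, 4, 5, 6, 6, 7, 8
  i=9: 1, 2, 3, 4, 4, 5, 6, 7, 8, 9
  i=10: 1, 2, 3, 4, 5, 6, 7, 8, 9, 10

reading off 1-entries of Δ²R: w = (1, 7, 10, 4, 9, 6, 2, 3, 8, 5).

7 SE-corners of the 23-cell Rothe diagram give Ess(w):

[(3, 6, 1), (3, 9, 2), (5, 6, 2), (5, 8, 3), (6, 3, 1), (6, 5, 2), (9, 5, 4)]


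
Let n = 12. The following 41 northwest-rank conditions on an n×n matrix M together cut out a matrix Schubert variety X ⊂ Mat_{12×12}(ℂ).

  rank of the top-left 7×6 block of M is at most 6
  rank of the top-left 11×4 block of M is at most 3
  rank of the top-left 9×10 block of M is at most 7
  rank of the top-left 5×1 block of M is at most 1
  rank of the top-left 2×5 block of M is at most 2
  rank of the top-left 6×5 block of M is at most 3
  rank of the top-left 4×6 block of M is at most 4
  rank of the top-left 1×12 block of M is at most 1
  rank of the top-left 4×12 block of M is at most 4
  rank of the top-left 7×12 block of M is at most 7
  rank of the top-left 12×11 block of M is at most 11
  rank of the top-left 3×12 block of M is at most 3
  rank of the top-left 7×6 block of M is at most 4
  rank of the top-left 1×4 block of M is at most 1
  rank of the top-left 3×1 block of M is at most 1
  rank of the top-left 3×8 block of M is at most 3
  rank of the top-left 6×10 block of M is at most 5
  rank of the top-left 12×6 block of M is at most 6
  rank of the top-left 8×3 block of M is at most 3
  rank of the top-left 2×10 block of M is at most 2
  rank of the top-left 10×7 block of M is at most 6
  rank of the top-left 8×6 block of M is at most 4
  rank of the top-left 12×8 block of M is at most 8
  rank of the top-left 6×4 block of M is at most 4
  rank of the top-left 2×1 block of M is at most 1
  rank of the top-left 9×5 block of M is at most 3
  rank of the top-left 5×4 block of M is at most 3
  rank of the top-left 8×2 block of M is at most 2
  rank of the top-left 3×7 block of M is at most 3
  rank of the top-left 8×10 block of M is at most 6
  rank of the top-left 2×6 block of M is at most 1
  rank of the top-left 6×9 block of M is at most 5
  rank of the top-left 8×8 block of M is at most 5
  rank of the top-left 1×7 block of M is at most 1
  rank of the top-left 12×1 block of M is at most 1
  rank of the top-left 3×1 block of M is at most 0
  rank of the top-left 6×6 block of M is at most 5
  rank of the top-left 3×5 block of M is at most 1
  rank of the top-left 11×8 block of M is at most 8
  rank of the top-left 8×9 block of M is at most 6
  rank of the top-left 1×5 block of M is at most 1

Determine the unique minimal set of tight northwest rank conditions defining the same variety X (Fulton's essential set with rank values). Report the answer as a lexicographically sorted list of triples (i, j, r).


Reconstructing r_w from the 41 given conditions:

  i=1: 0 | 1 | 1 | 1 | 1 | 1 | 1 | 1 | 1 | 1 | 1 | 1
  i=2: 0 | 1 | 1 | 1 | 1 | 1 | 2 | 2 | 2 | 2 | 2 | 2
  i=3: 0 | 1 | 1 | 1 | 1 | 2 | 3 | 3 | 3 | 3 | 3 | 3
  i=4: 1 | 2 | 2 | 2 | 2 | 3 | 4 | 4 | 4 | 4 | 4 | 4
  i=5: 1 | 2 | 3 | 3 | 3 | 4 | 5 | 5 | 5 | 5 | 5 | 5
  i=6: 1 | 2 | 3 | 3 | 3 | 4 | 5 | 5 | 5 | 5 | 6 | 6
  i=7: 1 | 2 | 3 | 3 | 3 | 4 | 5 | 5 | 6 | 6 | 7 | 7
  i=8: 1 | 2 | 3 | 3 | 3 | 4 | 5 | 5 | 6 | 6 | 7 | 8
  i=9: 1 | 2 | 3 | 3 | 3 | 4 | 5 | 6 | 7 | 7 | 8 | 9
  i=10: 1 | 2 | 3 | 3 | 4 | 5 | 6 | 7 | 8 | 8 | 9 | 10
  i=11: 1 | 2 | 3 | 3 | 4 | 5 | 6 | 7 | 8 | 9 | 10 | 11
  i=12: 1 | 2 | 3 | 4 | 5 | 6 | 7 | 8 | 9 | 10 | 11 | 12

reading off 1-entries of Δ²R: w = (2, 7, 6, 1, 3, 11, 9, 12, 8, 5, 10, 4).

8 SE-corners of the 26-cell Rothe diagram give Ess(w):

[(2, 6, 1), (3, 1, 0), (3, 5, 1), (6, 10, 5), (8, 8, 5), (8, 10, 6), (9, 5, 3), (11, 4, 3)]


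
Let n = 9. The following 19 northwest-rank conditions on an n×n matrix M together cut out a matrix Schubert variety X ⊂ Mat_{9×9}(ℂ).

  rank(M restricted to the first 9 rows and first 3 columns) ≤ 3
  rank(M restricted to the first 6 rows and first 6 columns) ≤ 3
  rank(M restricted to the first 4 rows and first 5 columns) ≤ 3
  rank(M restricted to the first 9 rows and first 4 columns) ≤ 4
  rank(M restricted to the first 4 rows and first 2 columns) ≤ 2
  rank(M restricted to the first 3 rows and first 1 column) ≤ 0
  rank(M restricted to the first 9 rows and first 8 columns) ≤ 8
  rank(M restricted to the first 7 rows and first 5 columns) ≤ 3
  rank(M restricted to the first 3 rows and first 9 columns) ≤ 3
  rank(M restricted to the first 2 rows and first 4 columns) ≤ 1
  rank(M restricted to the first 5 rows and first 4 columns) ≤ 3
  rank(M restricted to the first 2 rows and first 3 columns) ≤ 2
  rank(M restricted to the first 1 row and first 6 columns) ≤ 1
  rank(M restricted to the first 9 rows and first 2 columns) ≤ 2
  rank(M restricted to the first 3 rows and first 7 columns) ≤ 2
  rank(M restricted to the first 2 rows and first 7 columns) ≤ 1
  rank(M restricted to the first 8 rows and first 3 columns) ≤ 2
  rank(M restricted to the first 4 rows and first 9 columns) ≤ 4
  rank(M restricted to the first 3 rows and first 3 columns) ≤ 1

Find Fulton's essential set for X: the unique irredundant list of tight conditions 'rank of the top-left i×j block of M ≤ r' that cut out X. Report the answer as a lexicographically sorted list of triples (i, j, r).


Propagating the 19 rank bounds to every northwest block:

  row 1: 0 | 1 | 1 | 1 | 1 | 1 | 1 | 1 | 1
  row 2: 0 | 1 | 1 | 1 | 1 | 1 | 1 | 2 | 2
  row 3: 0 | 1 | 1 | 2 | 2 | 2 | 2 | 3 | 3
  row 4: 1 | 2 | 2 | 3 | 3 | 3 | 3 | 4 | 4
  row 5: 1 | 2 | 2 | 3 | 3 | 3 | 4 | 5 | 5
  row 6: 1 | 2 | 2 | 3 | 3 | 3 | 4 | 5 | 6
  row 7: 1 | 2 | 2 | 3 | 3 | 4 | 5 | 6 | 7
  row 8: 1 | 2 | 2 | 3 | 4 | 5 | 6 | 7 | 8
  row 9: 1 | 2 | 3 | 4 | 5 | 6 | 7 | 8 | 9

the unique w with this rank table is (2, 8, 4, 1, 7, 9, 6, 5, 3).

Rothe diagram D(w) (18 cells), 6 SE-corners (essential conditions):

[(2, 7, 1), (3, 1, 0), (3, 3, 1), (6, 6, 3), (7, 5, 3), (8, 3, 2)]


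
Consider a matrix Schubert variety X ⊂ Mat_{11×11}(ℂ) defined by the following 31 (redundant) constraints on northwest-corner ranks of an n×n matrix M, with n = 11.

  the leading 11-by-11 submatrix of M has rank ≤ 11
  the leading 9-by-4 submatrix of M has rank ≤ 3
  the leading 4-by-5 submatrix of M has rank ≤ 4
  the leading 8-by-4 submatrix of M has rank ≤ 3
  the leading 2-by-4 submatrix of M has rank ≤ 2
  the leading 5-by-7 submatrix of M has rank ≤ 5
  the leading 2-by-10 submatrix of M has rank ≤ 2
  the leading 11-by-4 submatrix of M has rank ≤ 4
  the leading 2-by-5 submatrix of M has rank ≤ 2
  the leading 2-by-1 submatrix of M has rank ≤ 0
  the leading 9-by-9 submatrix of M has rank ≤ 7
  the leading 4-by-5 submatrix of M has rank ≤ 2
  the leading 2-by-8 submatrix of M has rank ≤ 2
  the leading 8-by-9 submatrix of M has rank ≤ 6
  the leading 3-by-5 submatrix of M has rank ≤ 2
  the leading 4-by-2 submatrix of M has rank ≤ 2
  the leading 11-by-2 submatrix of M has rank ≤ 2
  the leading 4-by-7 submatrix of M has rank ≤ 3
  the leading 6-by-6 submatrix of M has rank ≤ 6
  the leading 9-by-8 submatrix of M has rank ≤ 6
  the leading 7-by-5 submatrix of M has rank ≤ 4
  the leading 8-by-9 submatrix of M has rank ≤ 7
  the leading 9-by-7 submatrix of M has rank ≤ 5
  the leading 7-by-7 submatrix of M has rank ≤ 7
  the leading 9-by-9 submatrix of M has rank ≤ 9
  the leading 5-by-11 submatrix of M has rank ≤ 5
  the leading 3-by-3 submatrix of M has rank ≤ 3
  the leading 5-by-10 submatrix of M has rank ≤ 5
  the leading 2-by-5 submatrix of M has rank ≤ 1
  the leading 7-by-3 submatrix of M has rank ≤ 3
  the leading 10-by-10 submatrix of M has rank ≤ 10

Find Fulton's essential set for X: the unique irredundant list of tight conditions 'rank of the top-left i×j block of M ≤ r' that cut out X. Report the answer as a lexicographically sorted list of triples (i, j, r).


Rank table r_w(11×11) implied by the 31 constraints:

  R[1]: 0 | 1 | 1 | 1 | 1 | 1 | 1 | 1 | 1 | 1 | 1
  R[2]: 0 | 1 | 1 | 1 | 1 | 2 | 2 | 2 | 2 | 2 | 2
  R[3]: 1 | 2 | 2 | 2 | 2 | 3 | 3 | 3 | 3 | 3 | 3
  R[4]: 1 | 2 | 2 | 2 | 2 | 3 | 3 | 4 | 4 | 4 | 4
  R[5]: 1 | 2 | 3 | 3 | 3 | 4 | 4 | 5 | 5 | 5 | 5
  R[6]: 1 | 2 | 3 | 3 | 4 | 5 | 5 | 6 | 6 | 6 | 6
  R[7]: 1 | 2 | 3 | 3 | 4 | 5 | 5 | 6 | 6 | 7 | 7
  R[8]: 1 | 2 | 3 | 3 | 4 | 5 | 5 | 6 | 6 | 7 | 8
  R[9]: 1 | 2 | 3 | 3 | 4 | 5 | 5 | 6 | 7 | 8 | 9
  R[10]: 1 | 2 | 3 | 4 | 5 | 6 | 6 | 7 | 8 | 9 | 10
  R[11]: 1 | 2 | 3 | 4 | 5 | 6 | 7 | 8 | 9 | 10 | 11

the unique w with this rank table is (2, 6, 1, 8, 3, 5, 10, 11, 9, 4, 7).

|D(w)|=18, |Ess(w)|=7:

[(2, 1, 0), (2, 5, 1), (4, 5, 2), (4, 7, 3), (8, 9, 6), (9, 4, 3), (9, 7, 5)]


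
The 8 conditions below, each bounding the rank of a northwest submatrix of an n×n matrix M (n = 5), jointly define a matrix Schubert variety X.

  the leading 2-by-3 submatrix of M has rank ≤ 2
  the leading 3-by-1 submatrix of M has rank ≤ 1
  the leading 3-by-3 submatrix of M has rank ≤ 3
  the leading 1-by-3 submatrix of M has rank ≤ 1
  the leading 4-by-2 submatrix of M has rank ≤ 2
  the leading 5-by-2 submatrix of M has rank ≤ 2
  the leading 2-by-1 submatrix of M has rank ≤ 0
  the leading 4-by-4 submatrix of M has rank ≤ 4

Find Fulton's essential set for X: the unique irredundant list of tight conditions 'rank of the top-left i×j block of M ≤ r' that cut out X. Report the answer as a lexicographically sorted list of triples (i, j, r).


Propagating the 8 rank bounds to every northwest block:

  row 1: 0  1  1  1  1
  row 2: 0  1  2  2  2
  row 3: 1  2  3  3  3
  row 4: 1  2  3  4  4
  row 5: 1  2  3  4  5

hence w(1..5) = (2, 3, 1, 4, 5).

D(w) has 2 cells with 1 SE-corner; essential set:

[(2, 1, 0)]


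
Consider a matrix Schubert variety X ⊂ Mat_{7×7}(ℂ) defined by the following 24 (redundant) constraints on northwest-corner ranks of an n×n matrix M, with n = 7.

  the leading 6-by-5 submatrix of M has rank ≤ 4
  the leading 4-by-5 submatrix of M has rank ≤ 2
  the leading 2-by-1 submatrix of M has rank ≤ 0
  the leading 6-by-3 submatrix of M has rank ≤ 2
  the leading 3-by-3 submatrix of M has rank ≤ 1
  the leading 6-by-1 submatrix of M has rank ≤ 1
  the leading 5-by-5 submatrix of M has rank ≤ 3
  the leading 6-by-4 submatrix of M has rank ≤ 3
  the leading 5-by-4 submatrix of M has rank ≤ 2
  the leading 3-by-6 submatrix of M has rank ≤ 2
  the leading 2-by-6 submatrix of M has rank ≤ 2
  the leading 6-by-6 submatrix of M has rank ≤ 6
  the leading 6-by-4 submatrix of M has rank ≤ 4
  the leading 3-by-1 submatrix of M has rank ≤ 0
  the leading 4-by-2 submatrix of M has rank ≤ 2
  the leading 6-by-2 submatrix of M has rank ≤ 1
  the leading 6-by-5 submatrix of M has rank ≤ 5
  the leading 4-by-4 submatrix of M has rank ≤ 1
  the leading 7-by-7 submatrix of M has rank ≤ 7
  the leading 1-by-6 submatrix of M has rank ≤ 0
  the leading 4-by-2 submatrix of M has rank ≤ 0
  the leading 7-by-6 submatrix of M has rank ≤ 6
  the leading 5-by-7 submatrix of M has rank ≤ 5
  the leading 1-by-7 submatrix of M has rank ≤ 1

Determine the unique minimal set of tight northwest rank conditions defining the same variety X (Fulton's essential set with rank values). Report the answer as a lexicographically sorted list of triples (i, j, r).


Reconstructing r_w from the 24 given conditions:

  0  0  0  0  0  0  1
  0  0  1  1  1  1  2
  0  0  1  1  2  2  3
  0  0  1  1  2  3  4
  1  1  2  2  3  4  5
  1  1  2  3  4  5  6
  1  2  3  4  5  6  7

giving w = (7, 3, 5, 6, 1, 4, 2) via Δ²R.

|D(w)|=15, |Ess(w)|=4:

[(1, 6, 0), (4, 2, 0), (4, 4, 1), (6, 2, 1)]


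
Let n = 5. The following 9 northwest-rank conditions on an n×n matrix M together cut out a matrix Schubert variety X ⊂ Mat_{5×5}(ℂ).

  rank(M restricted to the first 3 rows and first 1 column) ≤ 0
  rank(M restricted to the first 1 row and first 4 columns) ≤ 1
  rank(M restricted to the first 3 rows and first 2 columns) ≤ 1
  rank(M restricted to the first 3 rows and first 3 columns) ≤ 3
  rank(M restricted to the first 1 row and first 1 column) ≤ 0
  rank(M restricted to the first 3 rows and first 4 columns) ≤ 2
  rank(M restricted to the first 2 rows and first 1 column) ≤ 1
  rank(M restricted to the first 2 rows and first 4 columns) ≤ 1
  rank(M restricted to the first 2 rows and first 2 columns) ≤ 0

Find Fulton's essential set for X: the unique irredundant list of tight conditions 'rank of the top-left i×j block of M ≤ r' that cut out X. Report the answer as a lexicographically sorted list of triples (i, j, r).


Computing R[i][j] = min implied NW-rank bound (n=5, 9 conditions):

  row 1: 0  0  1  1  1
  row 2: 0  0  1  1  2
  row 3: 0  1  2  2  3
  row 4: 1  2  3  3  4
  row 5: 1  2  3  4  5

reading off 1-entries of Δ²R: w = (3, 5, 2, 1, 4).

3 SE-corners of the 6-cell Rothe diagram give Ess(w):

[(2, 2, 0), (2, 4, 1), (3, 1, 0)]


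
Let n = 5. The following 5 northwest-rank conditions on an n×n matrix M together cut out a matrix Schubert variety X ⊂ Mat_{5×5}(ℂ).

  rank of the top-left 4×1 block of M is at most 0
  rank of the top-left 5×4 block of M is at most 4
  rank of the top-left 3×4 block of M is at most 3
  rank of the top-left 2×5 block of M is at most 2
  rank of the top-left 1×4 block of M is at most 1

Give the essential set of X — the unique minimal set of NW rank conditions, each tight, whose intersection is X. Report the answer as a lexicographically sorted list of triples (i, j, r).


Computing R[i][j] = min implied NW-rank bound (n=5, 5 conditions):

  0 | 1 | 1 | 1 | 1
  0 | 1 | 2 | 2 | 2
  0 | 1 | 2 | 3 | 3
  0 | 1 | 2 | 3 | 4
  1 | 2 | 3 | 4 | 5

reading off 1-entries of Δ²R: w = (2, 3, 4, 5, 1).

Fulton essential set (1 of the 4 Rothe cells):

[(4, 1, 0)]


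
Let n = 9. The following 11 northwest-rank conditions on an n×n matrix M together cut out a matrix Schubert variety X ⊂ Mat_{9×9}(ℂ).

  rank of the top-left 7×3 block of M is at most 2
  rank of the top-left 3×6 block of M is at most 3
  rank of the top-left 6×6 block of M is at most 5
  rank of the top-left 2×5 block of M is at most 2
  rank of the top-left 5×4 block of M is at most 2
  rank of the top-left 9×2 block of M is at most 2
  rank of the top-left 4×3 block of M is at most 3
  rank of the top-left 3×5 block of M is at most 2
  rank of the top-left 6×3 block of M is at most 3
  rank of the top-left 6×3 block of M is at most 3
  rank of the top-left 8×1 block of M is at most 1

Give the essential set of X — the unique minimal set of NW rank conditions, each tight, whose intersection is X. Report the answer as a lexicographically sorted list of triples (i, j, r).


Recovering R(i,j) via the rank-extension bound from the 11 conditions:

  row 1: 1  1  1  1  1  1  1  1  1
  row 2: 1  2  2  2  2  2  2  2  2
  row 3: 1  2  2  2  2  3  3  3  3
  row 4: 1  2  2  2  3  4  4  4  4
  row 5: 1  2  2  2  3  4  5  5  5
  row 6: 1  2  2  3  4  5  6  6  6
  row 7: 1  2  2  3  4  5  6  7  7
  row 8: 1  2  3  4  5  6  7  8  8
  row 9: 1  2  3  4  5  6  7  8  9

giving w = (1, 2, 6, 5, 7, 4, 8, 3, 9) via Δ²R.

Fulton essential set (3 of the 9 Rothe cells):

[(3, 5, 2), (5, 4, 2), (7, 3, 2)]
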